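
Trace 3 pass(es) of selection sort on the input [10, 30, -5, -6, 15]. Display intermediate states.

Pass 1: Select minimum -6 at index 3, swap -> [-6, 30, -5, 10, 15]
Pass 2: Select minimum -5 at index 2, swap -> [-6, -5, 30, 10, 15]
Pass 3: Select minimum 10 at index 3, swap -> [-6, -5, 10, 30, 15]


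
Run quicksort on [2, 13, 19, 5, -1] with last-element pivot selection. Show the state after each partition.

Partition 1: pivot=-1 at index 0 -> [-1, 13, 19, 5, 2]
Partition 2: pivot=2 at index 1 -> [-1, 2, 19, 5, 13]
Partition 3: pivot=13 at index 3 -> [-1, 2, 5, 13, 19]


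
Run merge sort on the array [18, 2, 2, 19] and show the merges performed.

Divide and conquer:
  Merge [18] + [2] -> [2, 18]
  Merge [2] + [19] -> [2, 19]
  Merge [2, 18] + [2, 19] -> [2, 2, 18, 19]


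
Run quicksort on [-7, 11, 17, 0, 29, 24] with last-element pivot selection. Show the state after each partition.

Partition 1: pivot=24 at index 4 -> [-7, 11, 17, 0, 24, 29]
Partition 2: pivot=0 at index 1 -> [-7, 0, 17, 11, 24, 29]
Partition 3: pivot=11 at index 2 -> [-7, 0, 11, 17, 24, 29]


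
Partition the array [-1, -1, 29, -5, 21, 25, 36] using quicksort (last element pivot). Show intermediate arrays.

Partition 1: pivot=36 at index 6 -> [-1, -1, 29, -5, 21, 25, 36]
Partition 2: pivot=25 at index 4 -> [-1, -1, -5, 21, 25, 29, 36]
Partition 3: pivot=21 at index 3 -> [-1, -1, -5, 21, 25, 29, 36]
Partition 4: pivot=-5 at index 0 -> [-5, -1, -1, 21, 25, 29, 36]
Partition 5: pivot=-1 at index 2 -> [-5, -1, -1, 21, 25, 29, 36]


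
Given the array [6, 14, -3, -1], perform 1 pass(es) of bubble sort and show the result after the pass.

After pass 1: [6, -3, -1, 14] (2 swaps)
Total swaps: 2


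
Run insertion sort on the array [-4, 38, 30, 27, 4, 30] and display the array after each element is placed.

First element -4 is already 'sorted'
Insert 38: shifted 0 elements -> [-4, 38, 30, 27, 4, 30]
Insert 30: shifted 1 elements -> [-4, 30, 38, 27, 4, 30]
Insert 27: shifted 2 elements -> [-4, 27, 30, 38, 4, 30]
Insert 4: shifted 3 elements -> [-4, 4, 27, 30, 38, 30]
Insert 30: shifted 1 elements -> [-4, 4, 27, 30, 30, 38]


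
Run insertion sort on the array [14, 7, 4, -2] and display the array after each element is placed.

First element 14 is already 'sorted'
Insert 7: shifted 1 elements -> [7, 14, 4, -2]
Insert 4: shifted 2 elements -> [4, 7, 14, -2]
Insert -2: shifted 3 elements -> [-2, 4, 7, 14]


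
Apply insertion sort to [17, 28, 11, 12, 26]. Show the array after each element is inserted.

First element 17 is already 'sorted'
Insert 28: shifted 0 elements -> [17, 28, 11, 12, 26]
Insert 11: shifted 2 elements -> [11, 17, 28, 12, 26]
Insert 12: shifted 2 elements -> [11, 12, 17, 28, 26]
Insert 26: shifted 1 elements -> [11, 12, 17, 26, 28]


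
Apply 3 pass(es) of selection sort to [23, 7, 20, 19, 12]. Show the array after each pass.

Pass 1: Select minimum 7 at index 1, swap -> [7, 23, 20, 19, 12]
Pass 2: Select minimum 12 at index 4, swap -> [7, 12, 20, 19, 23]
Pass 3: Select minimum 19 at index 3, swap -> [7, 12, 19, 20, 23]


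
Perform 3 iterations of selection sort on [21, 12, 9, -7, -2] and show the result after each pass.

Pass 1: Select minimum -7 at index 3, swap -> [-7, 12, 9, 21, -2]
Pass 2: Select minimum -2 at index 4, swap -> [-7, -2, 9, 21, 12]
Pass 3: Select minimum 9 at index 2, swap -> [-7, -2, 9, 21, 12]


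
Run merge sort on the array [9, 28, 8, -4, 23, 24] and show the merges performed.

Divide and conquer:
  Merge [28] + [8] -> [8, 28]
  Merge [9] + [8, 28] -> [8, 9, 28]
  Merge [23] + [24] -> [23, 24]
  Merge [-4] + [23, 24] -> [-4, 23, 24]
  Merge [8, 9, 28] + [-4, 23, 24] -> [-4, 8, 9, 23, 24, 28]


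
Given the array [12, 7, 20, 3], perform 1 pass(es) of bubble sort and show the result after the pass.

After pass 1: [7, 12, 3, 20] (2 swaps)
Total swaps: 2


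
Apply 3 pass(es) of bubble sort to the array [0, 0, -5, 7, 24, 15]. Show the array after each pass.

After pass 1: [0, -5, 0, 7, 15, 24] (2 swaps)
After pass 2: [-5, 0, 0, 7, 15, 24] (1 swaps)
After pass 3: [-5, 0, 0, 7, 15, 24] (0 swaps)
Total swaps: 3


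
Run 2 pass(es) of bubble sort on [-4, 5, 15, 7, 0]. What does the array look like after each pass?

After pass 1: [-4, 5, 7, 0, 15] (2 swaps)
After pass 2: [-4, 5, 0, 7, 15] (1 swaps)
Total swaps: 3


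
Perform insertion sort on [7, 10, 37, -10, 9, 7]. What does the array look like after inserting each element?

First element 7 is already 'sorted'
Insert 10: shifted 0 elements -> [7, 10, 37, -10, 9, 7]
Insert 37: shifted 0 elements -> [7, 10, 37, -10, 9, 7]
Insert -10: shifted 3 elements -> [-10, 7, 10, 37, 9, 7]
Insert 9: shifted 2 elements -> [-10, 7, 9, 10, 37, 7]
Insert 7: shifted 3 elements -> [-10, 7, 7, 9, 10, 37]


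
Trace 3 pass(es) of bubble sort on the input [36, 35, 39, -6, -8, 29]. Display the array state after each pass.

After pass 1: [35, 36, -6, -8, 29, 39] (4 swaps)
After pass 2: [35, -6, -8, 29, 36, 39] (3 swaps)
After pass 3: [-6, -8, 29, 35, 36, 39] (3 swaps)
Total swaps: 10


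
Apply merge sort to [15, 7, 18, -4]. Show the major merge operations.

Divide and conquer:
  Merge [15] + [7] -> [7, 15]
  Merge [18] + [-4] -> [-4, 18]
  Merge [7, 15] + [-4, 18] -> [-4, 7, 15, 18]


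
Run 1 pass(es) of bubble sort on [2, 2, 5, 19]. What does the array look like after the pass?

After pass 1: [2, 2, 5, 19] (0 swaps)
Total swaps: 0


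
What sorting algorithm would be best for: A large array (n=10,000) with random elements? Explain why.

Best choice: Quicksort or Mergesort
Reason: Both have O(n log n) average case; quicksort has lower constant factors


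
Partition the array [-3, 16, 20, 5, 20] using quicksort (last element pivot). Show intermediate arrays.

Partition 1: pivot=20 at index 4 -> [-3, 16, 20, 5, 20]
Partition 2: pivot=5 at index 1 -> [-3, 5, 20, 16, 20]
Partition 3: pivot=16 at index 2 -> [-3, 5, 16, 20, 20]


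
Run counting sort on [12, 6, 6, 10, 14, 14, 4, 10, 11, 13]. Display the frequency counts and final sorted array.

Count array: [0, 0, 0, 0, 1, 0, 2, 0, 0, 0, 2, 1, 1, 1, 2]
(count[i] = number of elements equal to i)
Cumulative count: [0, 0, 0, 0, 1, 1, 3, 3, 3, 3, 5, 6, 7, 8, 10]
Sorted: [4, 6, 6, 10, 10, 11, 12, 13, 14, 14]


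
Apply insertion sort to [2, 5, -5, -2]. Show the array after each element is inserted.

First element 2 is already 'sorted'
Insert 5: shifted 0 elements -> [2, 5, -5, -2]
Insert -5: shifted 2 elements -> [-5, 2, 5, -2]
Insert -2: shifted 2 elements -> [-5, -2, 2, 5]


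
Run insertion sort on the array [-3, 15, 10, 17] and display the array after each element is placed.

First element -3 is already 'sorted'
Insert 15: shifted 0 elements -> [-3, 15, 10, 17]
Insert 10: shifted 1 elements -> [-3, 10, 15, 17]
Insert 17: shifted 0 elements -> [-3, 10, 15, 17]


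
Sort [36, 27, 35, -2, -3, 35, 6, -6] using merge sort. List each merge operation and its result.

Divide and conquer:
  Merge [36] + [27] -> [27, 36]
  Merge [35] + [-2] -> [-2, 35]
  Merge [27, 36] + [-2, 35] -> [-2, 27, 35, 36]
  Merge [-3] + [35] -> [-3, 35]
  Merge [6] + [-6] -> [-6, 6]
  Merge [-3, 35] + [-6, 6] -> [-6, -3, 6, 35]
  Merge [-2, 27, 35, 36] + [-6, -3, 6, 35] -> [-6, -3, -2, 6, 27, 35, 35, 36]


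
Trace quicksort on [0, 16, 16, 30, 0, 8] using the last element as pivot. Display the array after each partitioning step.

Partition 1: pivot=8 at index 2 -> [0, 0, 8, 30, 16, 16]
Partition 2: pivot=0 at index 1 -> [0, 0, 8, 30, 16, 16]
Partition 3: pivot=16 at index 4 -> [0, 0, 8, 16, 16, 30]


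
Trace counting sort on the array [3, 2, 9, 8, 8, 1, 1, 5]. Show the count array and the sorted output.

Count array: [0, 2, 1, 1, 0, 1, 0, 0, 2, 1]
(count[i] = number of elements equal to i)
Cumulative count: [0, 2, 3, 4, 4, 5, 5, 5, 7, 8]
Sorted: [1, 1, 2, 3, 5, 8, 8, 9]


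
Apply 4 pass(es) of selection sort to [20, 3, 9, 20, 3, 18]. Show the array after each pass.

Pass 1: Select minimum 3 at index 1, swap -> [3, 20, 9, 20, 3, 18]
Pass 2: Select minimum 3 at index 4, swap -> [3, 3, 9, 20, 20, 18]
Pass 3: Select minimum 9 at index 2, swap -> [3, 3, 9, 20, 20, 18]
Pass 4: Select minimum 18 at index 5, swap -> [3, 3, 9, 18, 20, 20]


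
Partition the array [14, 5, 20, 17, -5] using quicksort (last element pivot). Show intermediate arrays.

Partition 1: pivot=-5 at index 0 -> [-5, 5, 20, 17, 14]
Partition 2: pivot=14 at index 2 -> [-5, 5, 14, 17, 20]
Partition 3: pivot=20 at index 4 -> [-5, 5, 14, 17, 20]


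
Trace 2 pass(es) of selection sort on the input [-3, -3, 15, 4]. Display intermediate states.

Pass 1: Select minimum -3 at index 0, swap -> [-3, -3, 15, 4]
Pass 2: Select minimum -3 at index 1, swap -> [-3, -3, 15, 4]


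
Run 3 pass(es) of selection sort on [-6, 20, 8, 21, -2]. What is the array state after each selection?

Pass 1: Select minimum -6 at index 0, swap -> [-6, 20, 8, 21, -2]
Pass 2: Select minimum -2 at index 4, swap -> [-6, -2, 8, 21, 20]
Pass 3: Select minimum 8 at index 2, swap -> [-6, -2, 8, 21, 20]


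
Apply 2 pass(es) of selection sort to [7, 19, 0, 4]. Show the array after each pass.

Pass 1: Select minimum 0 at index 2, swap -> [0, 19, 7, 4]
Pass 2: Select minimum 4 at index 3, swap -> [0, 4, 7, 19]


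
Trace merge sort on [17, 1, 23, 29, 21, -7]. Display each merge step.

Divide and conquer:
  Merge [1] + [23] -> [1, 23]
  Merge [17] + [1, 23] -> [1, 17, 23]
  Merge [21] + [-7] -> [-7, 21]
  Merge [29] + [-7, 21] -> [-7, 21, 29]
  Merge [1, 17, 23] + [-7, 21, 29] -> [-7, 1, 17, 21, 23, 29]


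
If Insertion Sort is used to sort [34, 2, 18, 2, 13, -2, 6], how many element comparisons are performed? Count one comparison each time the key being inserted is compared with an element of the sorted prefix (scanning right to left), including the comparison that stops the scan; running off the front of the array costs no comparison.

Insert 2: 34 > 2 (shift), reached front = 1 comparison(s) -> [2, 34, 18, 2, 13, -2, 6]
Insert 18: 34 > 18 (shift), 2 <= 18 (stop) = 2 comparison(s) -> [2, 18, 34, 2, 13, -2, 6]
Insert 2: 34 > 2 (shift), 18 > 2 (shift), 2 <= 2 (stop) = 3 comparison(s) -> [2, 2, 18, 34, 13, -2, 6]
Insert 13: 34 > 13 (shift), 18 > 13 (shift), 2 <= 13 (stop) = 3 comparison(s) -> [2, 2, 13, 18, 34, -2, 6]
Insert -2: 34 > -2 (shift), 18 > -2 (shift), 13 > -2 (shift), 2 > -2 (shift), 2 > -2 (shift), reached front = 5 comparison(s) -> [-2, 2, 2, 13, 18, 34, 6]
Insert 6: 34 > 6 (shift), 18 > 6 (shift), 13 > 6 (shift), 2 <= 6 (stop) = 4 comparison(s) -> [-2, 2, 2, 6, 13, 18, 34]
Total comparisons: 1 + 2 + 3 + 3 + 5 + 4 = 18


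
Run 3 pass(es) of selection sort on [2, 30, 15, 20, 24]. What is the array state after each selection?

Pass 1: Select minimum 2 at index 0, swap -> [2, 30, 15, 20, 24]
Pass 2: Select minimum 15 at index 2, swap -> [2, 15, 30, 20, 24]
Pass 3: Select minimum 20 at index 3, swap -> [2, 15, 20, 30, 24]


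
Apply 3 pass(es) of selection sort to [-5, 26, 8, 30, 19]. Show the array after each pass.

Pass 1: Select minimum -5 at index 0, swap -> [-5, 26, 8, 30, 19]
Pass 2: Select minimum 8 at index 2, swap -> [-5, 8, 26, 30, 19]
Pass 3: Select minimum 19 at index 4, swap -> [-5, 8, 19, 30, 26]


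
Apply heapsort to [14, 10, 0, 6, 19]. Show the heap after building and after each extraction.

Build heap: [19, 14, 0, 6, 10]
Extract 19: [14, 10, 0, 6, 19]
Extract 14: [10, 6, 0, 14, 19]
Extract 10: [6, 0, 10, 14, 19]
Extract 6: [0, 6, 10, 14, 19]


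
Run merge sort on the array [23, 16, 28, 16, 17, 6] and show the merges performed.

Divide and conquer:
  Merge [16] + [28] -> [16, 28]
  Merge [23] + [16, 28] -> [16, 23, 28]
  Merge [17] + [6] -> [6, 17]
  Merge [16] + [6, 17] -> [6, 16, 17]
  Merge [16, 23, 28] + [6, 16, 17] -> [6, 16, 16, 17, 23, 28]


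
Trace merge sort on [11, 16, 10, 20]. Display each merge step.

Divide and conquer:
  Merge [11] + [16] -> [11, 16]
  Merge [10] + [20] -> [10, 20]
  Merge [11, 16] + [10, 20] -> [10, 11, 16, 20]


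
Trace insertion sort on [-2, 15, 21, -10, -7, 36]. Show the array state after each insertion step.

First element -2 is already 'sorted'
Insert 15: shifted 0 elements -> [-2, 15, 21, -10, -7, 36]
Insert 21: shifted 0 elements -> [-2, 15, 21, -10, -7, 36]
Insert -10: shifted 3 elements -> [-10, -2, 15, 21, -7, 36]
Insert -7: shifted 3 elements -> [-10, -7, -2, 15, 21, 36]
Insert 36: shifted 0 elements -> [-10, -7, -2, 15, 21, 36]


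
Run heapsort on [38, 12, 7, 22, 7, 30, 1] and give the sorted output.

Build heap: [38, 22, 30, 12, 7, 7, 1]
Extract 38: [30, 22, 7, 12, 7, 1, 38]
Extract 30: [22, 12, 7, 1, 7, 30, 38]
Extract 22: [12, 7, 7, 1, 22, 30, 38]
Extract 12: [7, 1, 7, 12, 22, 30, 38]
Extract 7: [7, 1, 7, 12, 22, 30, 38]
Extract 7: [1, 7, 7, 12, 22, 30, 38]


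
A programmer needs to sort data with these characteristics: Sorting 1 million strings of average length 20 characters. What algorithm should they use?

Best choice: MSD radix sort or Mergesort
Reason: MSD radix sort is a non-comparison sort that buckets the strings by successive character positions, running in time proportional to the total number of characters examined rather than O(n log n) string comparisons; mergesort is a stable O(n log n)-comparison alternative that works for arbitrary variable-length keys


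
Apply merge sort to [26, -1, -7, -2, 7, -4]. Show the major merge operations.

Divide and conquer:
  Merge [-1] + [-7] -> [-7, -1]
  Merge [26] + [-7, -1] -> [-7, -1, 26]
  Merge [7] + [-4] -> [-4, 7]
  Merge [-2] + [-4, 7] -> [-4, -2, 7]
  Merge [-7, -1, 26] + [-4, -2, 7] -> [-7, -4, -2, -1, 7, 26]


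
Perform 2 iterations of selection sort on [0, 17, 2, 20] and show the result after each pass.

Pass 1: Select minimum 0 at index 0, swap -> [0, 17, 2, 20]
Pass 2: Select minimum 2 at index 2, swap -> [0, 2, 17, 20]


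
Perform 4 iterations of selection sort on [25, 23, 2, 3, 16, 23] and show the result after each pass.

Pass 1: Select minimum 2 at index 2, swap -> [2, 23, 25, 3, 16, 23]
Pass 2: Select minimum 3 at index 3, swap -> [2, 3, 25, 23, 16, 23]
Pass 3: Select minimum 16 at index 4, swap -> [2, 3, 16, 23, 25, 23]
Pass 4: Select minimum 23 at index 3, swap -> [2, 3, 16, 23, 25, 23]


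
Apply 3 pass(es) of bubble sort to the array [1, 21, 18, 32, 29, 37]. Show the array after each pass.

After pass 1: [1, 18, 21, 29, 32, 37] (2 swaps)
After pass 2: [1, 18, 21, 29, 32, 37] (0 swaps)
After pass 3: [1, 18, 21, 29, 32, 37] (0 swaps)
Total swaps: 2


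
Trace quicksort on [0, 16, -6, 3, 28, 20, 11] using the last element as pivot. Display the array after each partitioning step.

Partition 1: pivot=11 at index 3 -> [0, -6, 3, 11, 28, 20, 16]
Partition 2: pivot=3 at index 2 -> [0, -6, 3, 11, 28, 20, 16]
Partition 3: pivot=-6 at index 0 -> [-6, 0, 3, 11, 28, 20, 16]
Partition 4: pivot=16 at index 4 -> [-6, 0, 3, 11, 16, 20, 28]
Partition 5: pivot=28 at index 6 -> [-6, 0, 3, 11, 16, 20, 28]


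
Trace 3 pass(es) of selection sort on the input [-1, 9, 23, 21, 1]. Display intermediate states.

Pass 1: Select minimum -1 at index 0, swap -> [-1, 9, 23, 21, 1]
Pass 2: Select minimum 1 at index 4, swap -> [-1, 1, 23, 21, 9]
Pass 3: Select minimum 9 at index 4, swap -> [-1, 1, 9, 21, 23]


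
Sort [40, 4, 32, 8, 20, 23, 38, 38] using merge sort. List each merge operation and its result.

Divide and conquer:
  Merge [40] + [4] -> [4, 40]
  Merge [32] + [8] -> [8, 32]
  Merge [4, 40] + [8, 32] -> [4, 8, 32, 40]
  Merge [20] + [23] -> [20, 23]
  Merge [38] + [38] -> [38, 38]
  Merge [20, 23] + [38, 38] -> [20, 23, 38, 38]
  Merge [4, 8, 32, 40] + [20, 23, 38, 38] -> [4, 8, 20, 23, 32, 38, 38, 40]


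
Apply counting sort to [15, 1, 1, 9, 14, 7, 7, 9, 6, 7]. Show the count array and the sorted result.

Count array: [0, 2, 0, 0, 0, 0, 1, 3, 0, 2, 0, 0, 0, 0, 1, 1]
(count[i] = number of elements equal to i)
Cumulative count: [0, 2, 2, 2, 2, 2, 3, 6, 6, 8, 8, 8, 8, 8, 9, 10]
Sorted: [1, 1, 6, 7, 7, 7, 9, 9, 14, 15]


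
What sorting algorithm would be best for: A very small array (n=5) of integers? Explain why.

Best choice: Insertion sort
Reason: For tiny inputs the O(n^2) overhead is negligible and insertion sort has minimal constant factors


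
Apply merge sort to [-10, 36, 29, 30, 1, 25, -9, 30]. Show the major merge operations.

Divide and conquer:
  Merge [-10] + [36] -> [-10, 36]
  Merge [29] + [30] -> [29, 30]
  Merge [-10, 36] + [29, 30] -> [-10, 29, 30, 36]
  Merge [1] + [25] -> [1, 25]
  Merge [-9] + [30] -> [-9, 30]
  Merge [1, 25] + [-9, 30] -> [-9, 1, 25, 30]
  Merge [-10, 29, 30, 36] + [-9, 1, 25, 30] -> [-10, -9, 1, 25, 29, 30, 30, 36]


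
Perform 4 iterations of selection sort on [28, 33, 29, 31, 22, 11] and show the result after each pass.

Pass 1: Select minimum 11 at index 5, swap -> [11, 33, 29, 31, 22, 28]
Pass 2: Select minimum 22 at index 4, swap -> [11, 22, 29, 31, 33, 28]
Pass 3: Select minimum 28 at index 5, swap -> [11, 22, 28, 31, 33, 29]
Pass 4: Select minimum 29 at index 5, swap -> [11, 22, 28, 29, 33, 31]


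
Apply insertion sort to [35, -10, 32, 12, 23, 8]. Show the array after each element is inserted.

First element 35 is already 'sorted'
Insert -10: shifted 1 elements -> [-10, 35, 32, 12, 23, 8]
Insert 32: shifted 1 elements -> [-10, 32, 35, 12, 23, 8]
Insert 12: shifted 2 elements -> [-10, 12, 32, 35, 23, 8]
Insert 23: shifted 2 elements -> [-10, 12, 23, 32, 35, 8]
Insert 8: shifted 4 elements -> [-10, 8, 12, 23, 32, 35]


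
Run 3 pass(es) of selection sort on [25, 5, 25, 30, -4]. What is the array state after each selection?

Pass 1: Select minimum -4 at index 4, swap -> [-4, 5, 25, 30, 25]
Pass 2: Select minimum 5 at index 1, swap -> [-4, 5, 25, 30, 25]
Pass 3: Select minimum 25 at index 2, swap -> [-4, 5, 25, 30, 25]


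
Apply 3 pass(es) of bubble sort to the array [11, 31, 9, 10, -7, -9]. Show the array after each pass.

After pass 1: [11, 9, 10, -7, -9, 31] (4 swaps)
After pass 2: [9, 10, -7, -9, 11, 31] (4 swaps)
After pass 3: [9, -7, -9, 10, 11, 31] (2 swaps)
Total swaps: 10


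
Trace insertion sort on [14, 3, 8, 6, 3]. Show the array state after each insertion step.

First element 14 is already 'sorted'
Insert 3: shifted 1 elements -> [3, 14, 8, 6, 3]
Insert 8: shifted 1 elements -> [3, 8, 14, 6, 3]
Insert 6: shifted 2 elements -> [3, 6, 8, 14, 3]
Insert 3: shifted 3 elements -> [3, 3, 6, 8, 14]


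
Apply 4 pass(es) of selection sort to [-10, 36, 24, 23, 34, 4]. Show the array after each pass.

Pass 1: Select minimum -10 at index 0, swap -> [-10, 36, 24, 23, 34, 4]
Pass 2: Select minimum 4 at index 5, swap -> [-10, 4, 24, 23, 34, 36]
Pass 3: Select minimum 23 at index 3, swap -> [-10, 4, 23, 24, 34, 36]
Pass 4: Select minimum 24 at index 3, swap -> [-10, 4, 23, 24, 34, 36]


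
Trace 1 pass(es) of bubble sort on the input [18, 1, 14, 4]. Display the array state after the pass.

After pass 1: [1, 14, 4, 18] (3 swaps)
Total swaps: 3


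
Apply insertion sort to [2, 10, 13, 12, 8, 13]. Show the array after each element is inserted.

First element 2 is already 'sorted'
Insert 10: shifted 0 elements -> [2, 10, 13, 12, 8, 13]
Insert 13: shifted 0 elements -> [2, 10, 13, 12, 8, 13]
Insert 12: shifted 1 elements -> [2, 10, 12, 13, 8, 13]
Insert 8: shifted 3 elements -> [2, 8, 10, 12, 13, 13]
Insert 13: shifted 0 elements -> [2, 8, 10, 12, 13, 13]


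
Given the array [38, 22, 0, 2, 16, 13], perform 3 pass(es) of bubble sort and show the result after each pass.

After pass 1: [22, 0, 2, 16, 13, 38] (5 swaps)
After pass 2: [0, 2, 16, 13, 22, 38] (4 swaps)
After pass 3: [0, 2, 13, 16, 22, 38] (1 swaps)
Total swaps: 10


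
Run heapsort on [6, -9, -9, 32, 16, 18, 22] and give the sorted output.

Build heap: [32, 16, 22, -9, 6, 18, -9]
Extract 32: [22, 16, 18, -9, 6, -9, 32]
Extract 22: [18, 16, -9, -9, 6, 22, 32]
Extract 18: [16, 6, -9, -9, 18, 22, 32]
Extract 16: [6, -9, -9, 16, 18, 22, 32]
Extract 6: [-9, -9, 6, 16, 18, 22, 32]
Extract -9: [-9, -9, 6, 16, 18, 22, 32]


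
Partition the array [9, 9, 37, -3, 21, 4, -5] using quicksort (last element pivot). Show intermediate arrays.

Partition 1: pivot=-5 at index 0 -> [-5, 9, 37, -3, 21, 4, 9]
Partition 2: pivot=9 at index 4 -> [-5, 9, -3, 4, 9, 37, 21]
Partition 3: pivot=4 at index 2 -> [-5, -3, 4, 9, 9, 37, 21]
Partition 4: pivot=21 at index 5 -> [-5, -3, 4, 9, 9, 21, 37]


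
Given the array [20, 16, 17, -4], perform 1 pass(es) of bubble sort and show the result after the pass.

After pass 1: [16, 17, -4, 20] (3 swaps)
Total swaps: 3


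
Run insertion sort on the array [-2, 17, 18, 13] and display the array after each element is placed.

First element -2 is already 'sorted'
Insert 17: shifted 0 elements -> [-2, 17, 18, 13]
Insert 18: shifted 0 elements -> [-2, 17, 18, 13]
Insert 13: shifted 2 elements -> [-2, 13, 17, 18]


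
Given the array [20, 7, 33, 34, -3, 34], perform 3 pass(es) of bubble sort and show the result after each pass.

After pass 1: [7, 20, 33, -3, 34, 34] (2 swaps)
After pass 2: [7, 20, -3, 33, 34, 34] (1 swaps)
After pass 3: [7, -3, 20, 33, 34, 34] (1 swaps)
Total swaps: 4


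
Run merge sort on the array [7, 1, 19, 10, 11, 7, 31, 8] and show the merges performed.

Divide and conquer:
  Merge [7] + [1] -> [1, 7]
  Merge [19] + [10] -> [10, 19]
  Merge [1, 7] + [10, 19] -> [1, 7, 10, 19]
  Merge [11] + [7] -> [7, 11]
  Merge [31] + [8] -> [8, 31]
  Merge [7, 11] + [8, 31] -> [7, 8, 11, 31]
  Merge [1, 7, 10, 19] + [7, 8, 11, 31] -> [1, 7, 7, 8, 10, 11, 19, 31]


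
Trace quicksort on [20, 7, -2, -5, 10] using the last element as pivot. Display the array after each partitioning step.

Partition 1: pivot=10 at index 3 -> [7, -2, -5, 10, 20]
Partition 2: pivot=-5 at index 0 -> [-5, -2, 7, 10, 20]
Partition 3: pivot=7 at index 2 -> [-5, -2, 7, 10, 20]


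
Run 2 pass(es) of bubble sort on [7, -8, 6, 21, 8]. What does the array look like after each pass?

After pass 1: [-8, 6, 7, 8, 21] (3 swaps)
After pass 2: [-8, 6, 7, 8, 21] (0 swaps)
Total swaps: 3


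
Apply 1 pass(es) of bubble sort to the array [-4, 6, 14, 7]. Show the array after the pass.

After pass 1: [-4, 6, 7, 14] (1 swaps)
Total swaps: 1


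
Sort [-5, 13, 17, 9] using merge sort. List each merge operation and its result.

Divide and conquer:
  Merge [-5] + [13] -> [-5, 13]
  Merge [17] + [9] -> [9, 17]
  Merge [-5, 13] + [9, 17] -> [-5, 9, 13, 17]


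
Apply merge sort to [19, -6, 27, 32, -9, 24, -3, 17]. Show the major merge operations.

Divide and conquer:
  Merge [19] + [-6] -> [-6, 19]
  Merge [27] + [32] -> [27, 32]
  Merge [-6, 19] + [27, 32] -> [-6, 19, 27, 32]
  Merge [-9] + [24] -> [-9, 24]
  Merge [-3] + [17] -> [-3, 17]
  Merge [-9, 24] + [-3, 17] -> [-9, -3, 17, 24]
  Merge [-6, 19, 27, 32] + [-9, -3, 17, 24] -> [-9, -6, -3, 17, 19, 24, 27, 32]


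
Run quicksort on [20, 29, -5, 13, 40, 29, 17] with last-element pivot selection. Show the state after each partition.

Partition 1: pivot=17 at index 2 -> [-5, 13, 17, 29, 40, 29, 20]
Partition 2: pivot=13 at index 1 -> [-5, 13, 17, 29, 40, 29, 20]
Partition 3: pivot=20 at index 3 -> [-5, 13, 17, 20, 40, 29, 29]
Partition 4: pivot=29 at index 5 -> [-5, 13, 17, 20, 29, 29, 40]


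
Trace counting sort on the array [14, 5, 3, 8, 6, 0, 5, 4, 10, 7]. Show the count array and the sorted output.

Count array: [1, 0, 0, 1, 1, 2, 1, 1, 1, 0, 1, 0, 0, 0, 1]
(count[i] = number of elements equal to i)
Cumulative count: [1, 1, 1, 2, 3, 5, 6, 7, 8, 8, 9, 9, 9, 9, 10]
Sorted: [0, 3, 4, 5, 5, 6, 7, 8, 10, 14]


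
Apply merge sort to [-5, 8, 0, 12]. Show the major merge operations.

Divide and conquer:
  Merge [-5] + [8] -> [-5, 8]
  Merge [0] + [12] -> [0, 12]
  Merge [-5, 8] + [0, 12] -> [-5, 0, 8, 12]


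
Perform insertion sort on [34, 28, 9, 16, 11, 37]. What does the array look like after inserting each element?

First element 34 is already 'sorted'
Insert 28: shifted 1 elements -> [28, 34, 9, 16, 11, 37]
Insert 9: shifted 2 elements -> [9, 28, 34, 16, 11, 37]
Insert 16: shifted 2 elements -> [9, 16, 28, 34, 11, 37]
Insert 11: shifted 3 elements -> [9, 11, 16, 28, 34, 37]
Insert 37: shifted 0 elements -> [9, 11, 16, 28, 34, 37]


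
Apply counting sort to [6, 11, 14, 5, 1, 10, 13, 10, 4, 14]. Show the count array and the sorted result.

Count array: [0, 1, 0, 0, 1, 1, 1, 0, 0, 0, 2, 1, 0, 1, 2]
(count[i] = number of elements equal to i)
Cumulative count: [0, 1, 1, 1, 2, 3, 4, 4, 4, 4, 6, 7, 7, 8, 10]
Sorted: [1, 4, 5, 6, 10, 10, 11, 13, 14, 14]


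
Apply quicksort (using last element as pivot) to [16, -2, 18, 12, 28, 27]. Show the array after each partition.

Partition 1: pivot=27 at index 4 -> [16, -2, 18, 12, 27, 28]
Partition 2: pivot=12 at index 1 -> [-2, 12, 18, 16, 27, 28]
Partition 3: pivot=16 at index 2 -> [-2, 12, 16, 18, 27, 28]


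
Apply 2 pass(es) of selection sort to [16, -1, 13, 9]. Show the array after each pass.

Pass 1: Select minimum -1 at index 1, swap -> [-1, 16, 13, 9]
Pass 2: Select minimum 9 at index 3, swap -> [-1, 9, 13, 16]


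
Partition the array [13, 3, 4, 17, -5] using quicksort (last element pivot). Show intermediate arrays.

Partition 1: pivot=-5 at index 0 -> [-5, 3, 4, 17, 13]
Partition 2: pivot=13 at index 3 -> [-5, 3, 4, 13, 17]
Partition 3: pivot=4 at index 2 -> [-5, 3, 4, 13, 17]


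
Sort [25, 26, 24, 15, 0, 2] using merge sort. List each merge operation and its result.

Divide and conquer:
  Merge [26] + [24] -> [24, 26]
  Merge [25] + [24, 26] -> [24, 25, 26]
  Merge [0] + [2] -> [0, 2]
  Merge [15] + [0, 2] -> [0, 2, 15]
  Merge [24, 25, 26] + [0, 2, 15] -> [0, 2, 15, 24, 25, 26]


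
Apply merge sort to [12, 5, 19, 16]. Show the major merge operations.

Divide and conquer:
  Merge [12] + [5] -> [5, 12]
  Merge [19] + [16] -> [16, 19]
  Merge [5, 12] + [16, 19] -> [5, 12, 16, 19]


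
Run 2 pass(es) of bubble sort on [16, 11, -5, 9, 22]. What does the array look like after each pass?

After pass 1: [11, -5, 9, 16, 22] (3 swaps)
After pass 2: [-5, 9, 11, 16, 22] (2 swaps)
Total swaps: 5


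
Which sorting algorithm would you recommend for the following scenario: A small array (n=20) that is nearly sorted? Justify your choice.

Best choice: Insertion sort
Reason: Insertion sort is O(n) for nearly sorted arrays and has low overhead


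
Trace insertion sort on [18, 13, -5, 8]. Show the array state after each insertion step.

First element 18 is already 'sorted'
Insert 13: shifted 1 elements -> [13, 18, -5, 8]
Insert -5: shifted 2 elements -> [-5, 13, 18, 8]
Insert 8: shifted 2 elements -> [-5, 8, 13, 18]


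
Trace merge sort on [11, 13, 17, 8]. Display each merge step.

Divide and conquer:
  Merge [11] + [13] -> [11, 13]
  Merge [17] + [8] -> [8, 17]
  Merge [11, 13] + [8, 17] -> [8, 11, 13, 17]


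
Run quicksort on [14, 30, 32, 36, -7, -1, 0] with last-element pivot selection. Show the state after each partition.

Partition 1: pivot=0 at index 2 -> [-7, -1, 0, 36, 14, 30, 32]
Partition 2: pivot=-1 at index 1 -> [-7, -1, 0, 36, 14, 30, 32]
Partition 3: pivot=32 at index 5 -> [-7, -1, 0, 14, 30, 32, 36]
Partition 4: pivot=30 at index 4 -> [-7, -1, 0, 14, 30, 32, 36]


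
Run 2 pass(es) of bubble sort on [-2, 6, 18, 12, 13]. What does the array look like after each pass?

After pass 1: [-2, 6, 12, 13, 18] (2 swaps)
After pass 2: [-2, 6, 12, 13, 18] (0 swaps)
Total swaps: 2


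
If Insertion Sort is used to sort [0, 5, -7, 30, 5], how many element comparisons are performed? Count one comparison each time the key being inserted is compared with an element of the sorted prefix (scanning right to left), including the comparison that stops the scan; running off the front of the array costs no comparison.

Insert 5: 0 <= 5 (stop) = 1 comparison(s) -> [0, 5, -7, 30, 5]
Insert -7: 5 > -7 (shift), 0 > -7 (shift), reached front = 2 comparison(s) -> [-7, 0, 5, 30, 5]
Insert 30: 5 <= 30 (stop) = 1 comparison(s) -> [-7, 0, 5, 30, 5]
Insert 5: 30 > 5 (shift), 5 <= 5 (stop) = 2 comparison(s) -> [-7, 0, 5, 5, 30]
Total comparisons: 1 + 2 + 1 + 2 = 6


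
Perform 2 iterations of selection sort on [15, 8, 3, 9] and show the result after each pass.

Pass 1: Select minimum 3 at index 2, swap -> [3, 8, 15, 9]
Pass 2: Select minimum 8 at index 1, swap -> [3, 8, 15, 9]


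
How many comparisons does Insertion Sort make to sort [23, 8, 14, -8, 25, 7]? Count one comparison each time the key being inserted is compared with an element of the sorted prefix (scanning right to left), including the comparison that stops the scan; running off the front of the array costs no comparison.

Insert 8: 23 > 8 (shift), reached front = 1 comparison(s) -> [8, 23, 14, -8, 25, 7]
Insert 14: 23 > 14 (shift), 8 <= 14 (stop) = 2 comparison(s) -> [8, 14, 23, -8, 25, 7]
Insert -8: 23 > -8 (shift), 14 > -8 (shift), 8 > -8 (shift), reached front = 3 comparison(s) -> [-8, 8, 14, 23, 25, 7]
Insert 25: 23 <= 25 (stop) = 1 comparison(s) -> [-8, 8, 14, 23, 25, 7]
Insert 7: 25 > 7 (shift), 23 > 7 (shift), 14 > 7 (shift), 8 > 7 (shift), -8 <= 7 (stop) = 5 comparison(s) -> [-8, 7, 8, 14, 23, 25]
Total comparisons: 1 + 2 + 3 + 1 + 5 = 12


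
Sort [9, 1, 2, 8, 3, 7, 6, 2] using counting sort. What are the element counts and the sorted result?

Count array: [0, 1, 2, 1, 0, 0, 1, 1, 1, 1]
(count[i] = number of elements equal to i)
Cumulative count: [0, 1, 3, 4, 4, 4, 5, 6, 7, 8]
Sorted: [1, 2, 2, 3, 6, 7, 8, 9]


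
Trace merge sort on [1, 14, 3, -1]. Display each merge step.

Divide and conquer:
  Merge [1] + [14] -> [1, 14]
  Merge [3] + [-1] -> [-1, 3]
  Merge [1, 14] + [-1, 3] -> [-1, 1, 3, 14]


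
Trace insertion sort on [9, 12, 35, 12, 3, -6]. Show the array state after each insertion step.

First element 9 is already 'sorted'
Insert 12: shifted 0 elements -> [9, 12, 35, 12, 3, -6]
Insert 35: shifted 0 elements -> [9, 12, 35, 12, 3, -6]
Insert 12: shifted 1 elements -> [9, 12, 12, 35, 3, -6]
Insert 3: shifted 4 elements -> [3, 9, 12, 12, 35, -6]
Insert -6: shifted 5 elements -> [-6, 3, 9, 12, 12, 35]


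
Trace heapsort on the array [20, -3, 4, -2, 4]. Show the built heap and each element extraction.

Build heap: [20, 4, 4, -2, -3]
Extract 20: [4, -2, 4, -3, 20]
Extract 4: [4, -2, -3, 4, 20]
Extract 4: [-2, -3, 4, 4, 20]
Extract -2: [-3, -2, 4, 4, 20]


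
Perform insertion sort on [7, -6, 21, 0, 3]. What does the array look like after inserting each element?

First element 7 is already 'sorted'
Insert -6: shifted 1 elements -> [-6, 7, 21, 0, 3]
Insert 21: shifted 0 elements -> [-6, 7, 21, 0, 3]
Insert 0: shifted 2 elements -> [-6, 0, 7, 21, 3]
Insert 3: shifted 2 elements -> [-6, 0, 3, 7, 21]


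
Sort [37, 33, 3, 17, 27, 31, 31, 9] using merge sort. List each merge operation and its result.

Divide and conquer:
  Merge [37] + [33] -> [33, 37]
  Merge [3] + [17] -> [3, 17]
  Merge [33, 37] + [3, 17] -> [3, 17, 33, 37]
  Merge [27] + [31] -> [27, 31]
  Merge [31] + [9] -> [9, 31]
  Merge [27, 31] + [9, 31] -> [9, 27, 31, 31]
  Merge [3, 17, 33, 37] + [9, 27, 31, 31] -> [3, 9, 17, 27, 31, 31, 33, 37]


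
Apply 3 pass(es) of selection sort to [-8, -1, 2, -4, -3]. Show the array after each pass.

Pass 1: Select minimum -8 at index 0, swap -> [-8, -1, 2, -4, -3]
Pass 2: Select minimum -4 at index 3, swap -> [-8, -4, 2, -1, -3]
Pass 3: Select minimum -3 at index 4, swap -> [-8, -4, -3, -1, 2]


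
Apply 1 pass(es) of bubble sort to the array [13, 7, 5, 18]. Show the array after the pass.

After pass 1: [7, 5, 13, 18] (2 swaps)
Total swaps: 2


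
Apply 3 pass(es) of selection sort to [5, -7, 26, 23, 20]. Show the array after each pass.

Pass 1: Select minimum -7 at index 1, swap -> [-7, 5, 26, 23, 20]
Pass 2: Select minimum 5 at index 1, swap -> [-7, 5, 26, 23, 20]
Pass 3: Select minimum 20 at index 4, swap -> [-7, 5, 20, 23, 26]


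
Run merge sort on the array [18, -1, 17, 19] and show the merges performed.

Divide and conquer:
  Merge [18] + [-1] -> [-1, 18]
  Merge [17] + [19] -> [17, 19]
  Merge [-1, 18] + [17, 19] -> [-1, 17, 18, 19]


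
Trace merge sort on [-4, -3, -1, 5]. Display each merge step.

Divide and conquer:
  Merge [-4] + [-3] -> [-4, -3]
  Merge [-1] + [5] -> [-1, 5]
  Merge [-4, -3] + [-1, 5] -> [-4, -3, -1, 5]


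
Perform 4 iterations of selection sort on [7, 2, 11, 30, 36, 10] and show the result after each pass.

Pass 1: Select minimum 2 at index 1, swap -> [2, 7, 11, 30, 36, 10]
Pass 2: Select minimum 7 at index 1, swap -> [2, 7, 11, 30, 36, 10]
Pass 3: Select minimum 10 at index 5, swap -> [2, 7, 10, 30, 36, 11]
Pass 4: Select minimum 11 at index 5, swap -> [2, 7, 10, 11, 36, 30]


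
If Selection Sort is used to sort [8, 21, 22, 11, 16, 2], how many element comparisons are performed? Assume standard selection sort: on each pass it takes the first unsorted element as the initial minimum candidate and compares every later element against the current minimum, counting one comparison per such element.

Pass 1: scan indices 1..5 for the minimum = 5 comparison(s); min is 2, place at index 0 -> [2, 21, 22, 11, 16, 8]
Pass 2: scan indices 2..5 for the minimum = 4 comparison(s); min is 8, place at index 1 -> [2, 8, 22, 11, 16, 21]
Pass 3: scan indices 3..5 for the minimum = 3 comparison(s); min is 11, place at index 2 -> [2, 8, 11, 22, 16, 21]
Pass 4: scan indices 4..5 for the minimum = 2 comparison(s); min is 16, place at index 3 -> [2, 8, 11, 16, 22, 21]
Pass 5: scan indices 5..5 for the minimum = 1 comparison(s); min is 21, place at index 4 -> [2, 8, 11, 16, 21, 22]
Selection sort always scans the whole unsorted suffix, so the count is (n-1) + (n-2) + ... + 1 = n(n-1)/2 = 6*5/2 = 15 regardless of the input order.
Total comparisons: 5 + 4 + 3 + 2 + 1 = 15


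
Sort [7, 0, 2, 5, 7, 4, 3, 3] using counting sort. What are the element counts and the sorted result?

Count array: [1, 0, 1, 2, 1, 1, 0, 2]
(count[i] = number of elements equal to i)
Cumulative count: [1, 1, 2, 4, 5, 6, 6, 8]
Sorted: [0, 2, 3, 3, 4, 5, 7, 7]


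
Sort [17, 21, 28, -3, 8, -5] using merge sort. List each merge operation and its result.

Divide and conquer:
  Merge [21] + [28] -> [21, 28]
  Merge [17] + [21, 28] -> [17, 21, 28]
  Merge [8] + [-5] -> [-5, 8]
  Merge [-3] + [-5, 8] -> [-5, -3, 8]
  Merge [17, 21, 28] + [-5, -3, 8] -> [-5, -3, 8, 17, 21, 28]


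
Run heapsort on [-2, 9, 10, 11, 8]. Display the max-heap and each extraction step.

Build heap: [11, 9, 10, -2, 8]
Extract 11: [10, 9, 8, -2, 11]
Extract 10: [9, -2, 8, 10, 11]
Extract 9: [8, -2, 9, 10, 11]
Extract 8: [-2, 8, 9, 10, 11]


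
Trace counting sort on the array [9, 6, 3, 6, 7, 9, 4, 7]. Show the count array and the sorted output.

Count array: [0, 0, 0, 1, 1, 0, 2, 2, 0, 2]
(count[i] = number of elements equal to i)
Cumulative count: [0, 0, 0, 1, 2, 2, 4, 6, 6, 8]
Sorted: [3, 4, 6, 6, 7, 7, 9, 9]


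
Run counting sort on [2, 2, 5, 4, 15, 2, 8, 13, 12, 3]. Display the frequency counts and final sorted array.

Count array: [0, 0, 3, 1, 1, 1, 0, 0, 1, 0, 0, 0, 1, 1, 0, 1]
(count[i] = number of elements equal to i)
Cumulative count: [0, 0, 3, 4, 5, 6, 6, 6, 7, 7, 7, 7, 8, 9, 9, 10]
Sorted: [2, 2, 2, 3, 4, 5, 8, 12, 13, 15]


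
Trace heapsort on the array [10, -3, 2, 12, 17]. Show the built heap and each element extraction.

Build heap: [17, 12, 2, 10, -3]
Extract 17: [12, 10, 2, -3, 17]
Extract 12: [10, -3, 2, 12, 17]
Extract 10: [2, -3, 10, 12, 17]
Extract 2: [-3, 2, 10, 12, 17]


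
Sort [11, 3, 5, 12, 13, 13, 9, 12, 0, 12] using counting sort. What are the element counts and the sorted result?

Count array: [1, 0, 0, 1, 0, 1, 0, 0, 0, 1, 0, 1, 3, 2]
(count[i] = number of elements equal to i)
Cumulative count: [1, 1, 1, 2, 2, 3, 3, 3, 3, 4, 4, 5, 8, 10]
Sorted: [0, 3, 5, 9, 11, 12, 12, 12, 13, 13]


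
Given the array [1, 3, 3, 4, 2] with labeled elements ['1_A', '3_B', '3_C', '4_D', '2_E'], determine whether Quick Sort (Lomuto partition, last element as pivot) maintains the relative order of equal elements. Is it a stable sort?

Trace Quick Sort on the labeled array (the key is the number; the letter only tracks identity):
  Partition indices 0..4 around pivot 2_E -> [1_A, 2_E, 3_C, 4_D, 3_B]
  Partition indices 2..4 around pivot 3_B -> [1_A, 2_E, 3_C, 3_B, 4_D]
Final order: [1_A, 2_E, 3_C, 3_B, 4_D]
Equal keys:
  value 3: originally 3_B, 3_C; after sorting 3_C, 3_B -> order changed
Equal keys were reordered, so Quick Sort is not stable: partition swaps elements across long distances and can reorder equal keys. (One such input is enough; an unstable sort may happen to preserve order on other inputs, but it gives no guarantee.)
Answer: Not stable


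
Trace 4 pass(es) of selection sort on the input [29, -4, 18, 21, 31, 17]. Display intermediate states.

Pass 1: Select minimum -4 at index 1, swap -> [-4, 29, 18, 21, 31, 17]
Pass 2: Select minimum 17 at index 5, swap -> [-4, 17, 18, 21, 31, 29]
Pass 3: Select minimum 18 at index 2, swap -> [-4, 17, 18, 21, 31, 29]
Pass 4: Select minimum 21 at index 3, swap -> [-4, 17, 18, 21, 31, 29]


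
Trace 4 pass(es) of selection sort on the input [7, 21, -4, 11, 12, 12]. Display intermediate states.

Pass 1: Select minimum -4 at index 2, swap -> [-4, 21, 7, 11, 12, 12]
Pass 2: Select minimum 7 at index 2, swap -> [-4, 7, 21, 11, 12, 12]
Pass 3: Select minimum 11 at index 3, swap -> [-4, 7, 11, 21, 12, 12]
Pass 4: Select minimum 12 at index 4, swap -> [-4, 7, 11, 12, 21, 12]


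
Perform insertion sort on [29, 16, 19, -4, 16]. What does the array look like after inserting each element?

First element 29 is already 'sorted'
Insert 16: shifted 1 elements -> [16, 29, 19, -4, 16]
Insert 19: shifted 1 elements -> [16, 19, 29, -4, 16]
Insert -4: shifted 3 elements -> [-4, 16, 19, 29, 16]
Insert 16: shifted 2 elements -> [-4, 16, 16, 19, 29]


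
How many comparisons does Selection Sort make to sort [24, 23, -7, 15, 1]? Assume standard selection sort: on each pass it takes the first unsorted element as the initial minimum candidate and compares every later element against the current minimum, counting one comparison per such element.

Pass 1: scan indices 1..4 for the minimum = 4 comparison(s); min is -7, place at index 0 -> [-7, 23, 24, 15, 1]
Pass 2: scan indices 2..4 for the minimum = 3 comparison(s); min is 1, place at index 1 -> [-7, 1, 24, 15, 23]
Pass 3: scan indices 3..4 for the minimum = 2 comparison(s); min is 15, place at index 2 -> [-7, 1, 15, 24, 23]
Pass 4: scan indices 4..4 for the minimum = 1 comparison(s); min is 23, place at index 3 -> [-7, 1, 15, 23, 24]
Selection sort always scans the whole unsorted suffix, so the count is (n-1) + (n-2) + ... + 1 = n(n-1)/2 = 5*4/2 = 10 regardless of the input order.
Total comparisons: 4 + 3 + 2 + 1 = 10


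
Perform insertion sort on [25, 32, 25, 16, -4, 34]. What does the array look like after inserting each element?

First element 25 is already 'sorted'
Insert 32: shifted 0 elements -> [25, 32, 25, 16, -4, 34]
Insert 25: shifted 1 elements -> [25, 25, 32, 16, -4, 34]
Insert 16: shifted 3 elements -> [16, 25, 25, 32, -4, 34]
Insert -4: shifted 4 elements -> [-4, 16, 25, 25, 32, 34]
Insert 34: shifted 0 elements -> [-4, 16, 25, 25, 32, 34]


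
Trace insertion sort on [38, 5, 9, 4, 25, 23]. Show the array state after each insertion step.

First element 38 is already 'sorted'
Insert 5: shifted 1 elements -> [5, 38, 9, 4, 25, 23]
Insert 9: shifted 1 elements -> [5, 9, 38, 4, 25, 23]
Insert 4: shifted 3 elements -> [4, 5, 9, 38, 25, 23]
Insert 25: shifted 1 elements -> [4, 5, 9, 25, 38, 23]
Insert 23: shifted 2 elements -> [4, 5, 9, 23, 25, 38]


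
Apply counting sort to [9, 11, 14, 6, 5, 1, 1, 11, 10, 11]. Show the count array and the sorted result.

Count array: [0, 2, 0, 0, 0, 1, 1, 0, 0, 1, 1, 3, 0, 0, 1]
(count[i] = number of elements equal to i)
Cumulative count: [0, 2, 2, 2, 2, 3, 4, 4, 4, 5, 6, 9, 9, 9, 10]
Sorted: [1, 1, 5, 6, 9, 10, 11, 11, 11, 14]
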